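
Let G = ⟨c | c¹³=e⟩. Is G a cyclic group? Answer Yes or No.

|G| = 13. The element c has order 13 (its powers give 13 distinct elements), so ⟨c⟩ = G and G is cyclic.

Answer: Yes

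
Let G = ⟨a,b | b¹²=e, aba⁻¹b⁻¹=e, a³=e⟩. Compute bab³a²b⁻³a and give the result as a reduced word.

Multiply left to right, reducing at each step:
  b · a = ab
  (ab) · b³ = ab⁴
  (ab⁴) · a² = b⁴
  (b⁴) · b⁻³ = b
  b · a = ab

Answer: ab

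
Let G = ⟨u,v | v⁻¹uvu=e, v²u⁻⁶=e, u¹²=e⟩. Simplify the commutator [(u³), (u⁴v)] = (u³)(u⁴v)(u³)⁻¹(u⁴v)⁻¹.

[(u³), (u⁴v)] = (u³)·(u⁴v)·(u³)⁻¹·(u⁴v)⁻¹.
  (u³) · (u⁴v) = uv⁻¹
  (uv⁻¹) · (u⁹) = u⁴v⁻¹
  (u⁴v⁻¹) · (u⁴v⁻¹) = u⁶

Answer: u⁶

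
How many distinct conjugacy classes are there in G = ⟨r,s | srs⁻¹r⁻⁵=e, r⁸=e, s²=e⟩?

The conjugacy classes (representative and size) are:
  [e] (size 1), [r⁵] (size 2), [r²] (size 1), [r⁷] (size 2), [r⁴] (size 1), [r⁶] (size 1), [s] (size 2), [r⁵s] (size 2), [r²s] (size 2), [r³s] (size 2).
Class equation: 1 + 2 + 1 + 2 + 1 + 1 + 2 + 2 + 2 + 2 = 16 = |G|. So G has 10 conjugacy classes.

Answer: 10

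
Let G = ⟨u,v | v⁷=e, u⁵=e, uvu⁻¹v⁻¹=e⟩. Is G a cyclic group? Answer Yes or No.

|G| = 35. The element uv has order 35 (its powers give 35 distinct elements), so ⟨uv⟩ = G and G is cyclic.

Answer: Yes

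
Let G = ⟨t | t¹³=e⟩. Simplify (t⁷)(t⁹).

Compute (t⁷) · (t⁹) by multiplying left to right and reducing via the relations at each step:
  (t⁷) · t⁹ = t³

Answer: t³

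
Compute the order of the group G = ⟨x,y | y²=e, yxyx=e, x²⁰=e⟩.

Enumerate words in the generators, reducing via the relations: the distinct elements are
  {e, x, y, xy, x², x³, x⁴, x⁵, x⁶, x⁷, x⁸, x⁹, x²y, x³y, x¹², x¹³, x¹¹, x¹⁰, x¹⁴, x¹⁵, x¹⁶, x¹⁷, x¹⁸, x¹⁹, x⁴y, x⁵y, x⁶y, x⁷y, x⁸y, x⁹y, x¹²y, x¹³y, x¹¹y, x¹⁰y, x¹⁴y, x¹⁵y, x¹⁶y, x¹⁷y, x¹⁸y, x¹⁹y}.
No further products give new elements, so |G| = 40.

Answer: 40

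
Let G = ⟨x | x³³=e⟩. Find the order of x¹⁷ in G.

Compute successive powers until reaching e:
  (x¹⁷)¹ = x¹⁷, (x¹⁷)² = x, (x¹⁷)³ = x¹⁸, (x¹⁷)⁴ = x², (x¹⁷)⁵ = x¹⁹, (x¹⁷)⁶ = x³, (x¹⁷)⁷ = x²⁰, (x¹⁷)⁸ = x⁴, (x¹⁷)⁹ = x²¹, (x¹⁷)¹⁰ = x⁵, (x¹⁷)¹¹ = x²², (x¹⁷)¹² = x⁶, (x¹⁷)¹³ = x²³, (x¹⁷)¹⁴ = x⁷, (x¹⁷)¹⁵ = x²⁴, (x¹⁷)¹⁶ = x⁸, (x¹⁷)¹⁷ = x²⁵, (x¹⁷)¹⁸ = x⁹, (x¹⁷)¹⁹ = x²⁶, (x¹⁷)²⁰ = x¹⁰, (x¹⁷)²¹ = x²⁷, (x¹⁷)²² = x¹¹, (x¹⁷)²³ = x²⁸, (x¹⁷)²⁴ = x¹², (x¹⁷)²⁵ = x²⁹, (x¹⁷)²⁶ = x¹³, (x¹⁷)²⁷ = x³⁰, (x¹⁷)²⁸ = x¹⁴, (x¹⁷)²⁹ = x³¹, (x¹⁷)³⁰ = x¹⁵, (x¹⁷)³¹ = x³², (x¹⁷)³² = x¹⁶, (x¹⁷)³³ = e.
The smallest positive k with (x¹⁷)ᵏ = e is 33.

Answer: 33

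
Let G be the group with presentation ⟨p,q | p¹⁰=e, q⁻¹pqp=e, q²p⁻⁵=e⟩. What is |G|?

Enumerate words in the generators, reducing via the relations: the distinct elements are
  {e, p, q, pq, p², p³, p⁴, p⁵, p⁶, p⁷, p⁸, p⁹, p²q, p³q, p⁴q, q⁻¹, pq⁻¹, p²q⁻¹, p³q⁻¹, p⁴q⁻¹}.
No further products give new elements, so |G| = 20.

Answer: 20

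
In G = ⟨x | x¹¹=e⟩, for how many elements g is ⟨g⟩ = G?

G is cyclic of order 11. An element generates G iff its order is 11, and a cyclic group of order 11 has exactly φ(11) = 10 such elements.

Answer: 10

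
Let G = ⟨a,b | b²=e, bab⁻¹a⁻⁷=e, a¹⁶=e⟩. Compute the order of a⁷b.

Compute successive powers until reaching e:
  (a⁷b)¹ = a⁷b, (a⁷b)² = a⁸, (a⁷b)³ = a¹⁵b, (a⁷b)⁴ = e.
The smallest positive k with (a⁷b)ᵏ = e is 4.

Answer: 4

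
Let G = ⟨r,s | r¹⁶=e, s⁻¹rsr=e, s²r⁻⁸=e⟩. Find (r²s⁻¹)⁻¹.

The order of (r²s⁻¹) is 4 (smallest k with (r²s⁻¹)ᵏ = e), so (r²s⁻¹)⁻¹ = (r²s⁻¹)³ = r²s.
Check: (r²s⁻¹) · (r²s) → (r²s⁻¹) · r² = s⁻¹;   (s⁻¹) · s = e, giving e as required.

Answer: r²s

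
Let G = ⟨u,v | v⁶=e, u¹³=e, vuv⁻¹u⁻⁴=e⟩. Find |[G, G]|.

G' = [G, G] is generated by all commutators. The generator-pair commutators are: [u, v] = u¹⁰.
The subgroup they normally generate is {e, u, u², u³, u⁴, u⁵, u⁶, u⁷, u⁸, u⁹, u¹⁰, u¹¹, u¹²}, of order 13.
Check: |G/G'| = 78/13 = 6 is the order of the abelianisation.

Answer: 13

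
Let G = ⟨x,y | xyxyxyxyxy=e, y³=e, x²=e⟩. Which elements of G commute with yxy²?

⟨yxy²⟩ ⊆ C_G(yxy²) since powers of yxy² commute with yxy²; so |C_G(yxy²)| ≥ |⟨yxy²⟩| = 2.
By orbit–stabilizer, |C_G(yxy²)| = |G| / |conj. class of yxy²| = 60 / 15 = 4.
The 4 elements commuting with yxy² are {e, yxy², xyxy²xyxy, xy²xyxy²xyx}.

Answer: {e, yxy², xyxy²xyxy, xy²xyxy²xyx}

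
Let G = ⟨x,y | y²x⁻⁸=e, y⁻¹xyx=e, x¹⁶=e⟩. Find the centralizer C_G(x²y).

⟨x²y⟩ ⊆ C_G(x²y) since powers of x²y commute with x²y; so |C_G(x²y)| ≥ |⟨x²y⟩| = 4.
By orbit–stabilizer, |C_G(x²y)| = |G| / |conj. class of x²y| = 32 / 8 = 4.
The 4 elements commuting with x²y are {e, x⁸, x²y, x²y⁻¹}.

Answer: {e, x⁸, x²y, x²y⁻¹}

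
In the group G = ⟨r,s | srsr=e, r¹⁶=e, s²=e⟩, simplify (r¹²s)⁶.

Compute successive powers of (r¹²s), reducing at each step:
  (r¹²s)²: (r¹²s) · r¹² = s;   s · s = e
  (r¹²s)³: e · r¹² = r¹²;   (r¹²) · s = r¹²s
  (r¹²s)⁴: (r¹²s) · r¹² = s;   s · s = e
  (r¹²s)⁵: e · r¹² = r¹²;   (r¹²) · s = r¹²s
  (r¹²s)⁶: (r¹²s) · r¹² = s;   s · s = e

Answer: e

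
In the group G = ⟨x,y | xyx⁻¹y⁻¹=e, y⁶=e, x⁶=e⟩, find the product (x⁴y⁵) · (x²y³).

Compute (x⁴y⁵) · (x²y³) by multiplying left to right and reducing via the relations at each step:
  (x⁴y⁵) · x² = y⁵
  (y⁵) · y³ = y²

Answer: y²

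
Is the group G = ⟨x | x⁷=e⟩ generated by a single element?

|G| = 7. The element x has order 7 (its powers give 7 distinct elements), so ⟨x⟩ = G and G is cyclic.

Answer: Yes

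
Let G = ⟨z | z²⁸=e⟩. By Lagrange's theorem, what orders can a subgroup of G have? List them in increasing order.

|G| = 28 = 2² · 7. By Lagrange's theorem the order of any subgroup divides 28; the divisors of 28 are 1, 2, 4, 7, 14, 28.

Answer: 1, 2, 4, 7, 14, 28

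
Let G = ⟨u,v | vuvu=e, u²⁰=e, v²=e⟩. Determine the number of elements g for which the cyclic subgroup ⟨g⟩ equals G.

⟨g⟩ = G would require ord(g) = |G| = 40, but the maximum element order in G is 20 < 40. So G is not cyclic and no single element generates it: the count is 0.

Answer: 0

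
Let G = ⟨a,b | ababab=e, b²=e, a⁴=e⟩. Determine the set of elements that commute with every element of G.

An element z ∈ Z(G) iff z commutes with every generator.
For example e is central: e·a = a = a·e; e·b = b = b·e.
Whereas a ∉ Z(G) since a·b = ab ≠ ba = b·a.
Checking each of the 24 elements this way gives Z(G) = {e}, of order 1.

Answer: {e}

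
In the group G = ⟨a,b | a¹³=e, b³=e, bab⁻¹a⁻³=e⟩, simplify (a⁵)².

Compute successive powers of (a⁵), reducing at each step:
  (a⁵)²: (a⁵) · a⁵ = a¹⁰

Answer: a¹⁰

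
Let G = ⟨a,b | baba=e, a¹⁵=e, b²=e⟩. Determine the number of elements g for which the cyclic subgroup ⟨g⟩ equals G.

⟨g⟩ = G would require ord(g) = |G| = 30, but the maximum element order in G is 15 < 30. So G is not cyclic and no single element generates it: the count is 0.

Answer: 0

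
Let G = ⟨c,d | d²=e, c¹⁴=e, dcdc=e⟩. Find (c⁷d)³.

Compute successive powers of (c⁷d), reducing at each step:
  (c⁷d)²: (c⁷d) · c⁷ = d;   d · d = e
  (c⁷d)³: e · c⁷ = c⁷;   (c⁷) · d = c⁷d

Answer: c⁷d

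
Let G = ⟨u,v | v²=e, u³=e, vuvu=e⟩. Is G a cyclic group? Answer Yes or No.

Every cyclic group is abelian. But u·v = uv while v·u = u²v, so u·v ≠ v·u and G is not abelian. Hence G is not cyclic.

Answer: No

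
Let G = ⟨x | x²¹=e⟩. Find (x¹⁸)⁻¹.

The order of (x¹⁸) is 7 (smallest k with (x¹⁸)ᵏ = e), so (x¹⁸)⁻¹ = (x¹⁸)⁶ = x³.
Check: (x¹⁸) · (x³) → (x¹⁸) · x³ = e, giving e as required.

Answer: x³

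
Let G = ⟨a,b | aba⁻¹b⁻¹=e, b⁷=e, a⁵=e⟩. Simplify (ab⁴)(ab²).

Compute (ab⁴) · (ab²) by multiplying left to right and reducing via the relations at each step:
  (ab⁴) · a = a²b⁴
  (a²b⁴) · b² = a²b⁶

Answer: a²b⁶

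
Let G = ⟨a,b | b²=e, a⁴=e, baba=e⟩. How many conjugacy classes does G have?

The conjugacy classes (representative and size) are:
  [e] (size 1), [a] (size 2), [a²] (size 1), [a²b] (size 2), [a³b] (size 2).
Class equation: 1 + 2 + 1 + 2 + 2 = 8 = |G|. So G has 5 conjugacy classes.

Answer: 5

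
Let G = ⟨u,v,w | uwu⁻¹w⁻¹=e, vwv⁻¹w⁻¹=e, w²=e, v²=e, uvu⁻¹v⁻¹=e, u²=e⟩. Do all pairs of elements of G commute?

Each pair of generators commutes: u·v = uv = v·u; u·w = uw = w·u; v·w = vw = w·v. Since the generators pairwise commute, every element of G commutes with every other, so G is abelian.

Answer: Yes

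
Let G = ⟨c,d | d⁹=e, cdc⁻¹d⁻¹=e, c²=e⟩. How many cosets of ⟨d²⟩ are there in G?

First find ord(d²) by computing successive powers:
  (d²)¹ = d², (d²)² = d⁴, (d²)³ = d⁶, (d²)⁴ = d⁸, (d²)⁵ = d, (d²)⁶ = d³, (d²)⁷ = d⁵, (d²)⁸ = d⁷, (d²)⁹ = e.
So |⟨d²⟩| = ord(d²) = 9. With |G| = 18, by Lagrange [G : ⟨d²⟩] = 18/9 = 2.

Answer: 2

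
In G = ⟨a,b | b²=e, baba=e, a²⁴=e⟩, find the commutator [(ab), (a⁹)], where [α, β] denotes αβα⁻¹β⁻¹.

[(ab), (a⁹)] = (ab)·(a⁹)·(ab)⁻¹·(a⁹)⁻¹.
  (ab) · (a⁹) = a¹⁶b
  (a¹⁶b) · (ab) = a¹⁵
  (a¹⁵) · (a¹⁵) = a⁶

Answer: a⁶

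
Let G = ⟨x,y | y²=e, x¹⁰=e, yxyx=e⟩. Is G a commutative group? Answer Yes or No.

x·y = xy but y·x = x⁹y, so x·y ≠ y·x and G is not abelian.

Answer: No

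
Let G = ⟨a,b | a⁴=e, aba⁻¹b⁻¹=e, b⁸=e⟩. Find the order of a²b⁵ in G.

Compute successive powers until reaching e:
  (a²b⁵)¹ = a²b⁵, (a²b⁵)² = b², (a²b⁵)³ = a²b⁷, (a²b⁵)⁴ = b⁴, (a²b⁵)⁵ = a²b, (a²b⁵)⁶ = b⁶, (a²b⁵)⁷ = a²b³, (a²b⁵)⁸ = e.
The smallest positive k with (a²b⁵)ᵏ = e is 8.

Answer: 8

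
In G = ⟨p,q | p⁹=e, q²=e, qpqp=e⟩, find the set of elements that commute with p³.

⟨p³⟩ ⊆ C_G(p³) since powers of p³ commute with p³; so |C_G(p³)| ≥ |⟨p³⟩| = 3.
By orbit–stabilizer, |C_G(p³)| = |G| / |conj. class of p³| = 18 / 2 = 9.
The 9 elements commuting with p³ are {e, p, p², p³, p⁴, p⁵, p⁶, p⁷, p⁸}.

Answer: {e, p, p², p³, p⁴, p⁵, p⁶, p⁷, p⁸}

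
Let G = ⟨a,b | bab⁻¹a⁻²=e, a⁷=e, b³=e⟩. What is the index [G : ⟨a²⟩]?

First find ord(a²) by computing successive powers:
  (a²)¹ = a², (a²)² = a⁴, (a²)³ = a⁶, (a²)⁴ = a, (a²)⁵ = a³, (a²)⁶ = a⁵, (a²)⁷ = e.
So |⟨a²⟩| = ord(a²) = 7. With |G| = 21, by Lagrange [G : ⟨a²⟩] = 21/7 = 3.

Answer: 3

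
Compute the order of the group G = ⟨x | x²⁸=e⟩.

G is generated by a single element, so G is cyclic. The relator gives x²⁸ = e and no smaller power is forced to be e, so the 28 powers {e, x, x², x³, x⁴, x⁵, x⁶, x⁷, x⁸, x⁹, x²², x²³, x²¹, x²⁰, x²⁴, x²⁵, x²⁶, x²⁷, x¹², x¹³, x¹¹, x¹⁰, x¹⁴, x¹⁵, x¹⁶, x¹⁷, x¹⁸, x¹⁹} are distinct. Hence |G| = 28.

Answer: 28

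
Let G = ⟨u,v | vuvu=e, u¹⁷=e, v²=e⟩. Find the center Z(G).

An element z ∈ Z(G) iff z commutes with every generator.
For example e is central: e·u = u = u·e; e·v = v = v·e.
Whereas u ∉ Z(G) since u·v = uv ≠ u¹⁶v = v·u.
Checking each of the 34 elements this way gives Z(G) = {e}, of order 1.

Answer: {e}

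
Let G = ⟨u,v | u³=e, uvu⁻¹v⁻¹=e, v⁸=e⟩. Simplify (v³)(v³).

Compute (v³) · (v³) by multiplying left to right and reducing via the relations at each step:
  (v³) · v³ = v⁶

Answer: v⁶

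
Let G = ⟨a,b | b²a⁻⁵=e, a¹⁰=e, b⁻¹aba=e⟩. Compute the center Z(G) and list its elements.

An element z ∈ Z(G) iff z commutes with every generator.
For example a⁵ is central: (a⁵)·a = a⁶ = a·(a⁵); (a⁵)·b = b⁻¹ = b·(a⁵).
Whereas a ∉ Z(G) since a·b = ab ≠ a⁴b⁻¹ = b·a.
Checking each of the 20 elements this way gives Z(G) = {e, a⁵}, of order 2.

Answer: {e, a⁵}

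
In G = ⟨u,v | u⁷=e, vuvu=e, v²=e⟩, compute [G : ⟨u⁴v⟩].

First find ord(u⁴v) by computing successive powers:
  (u⁴v)¹ = u⁴v, (u⁴v)² = e.
So |⟨u⁴v⟩| = ord(u⁴v) = 2. With |G| = 14, by Lagrange [G : ⟨u⁴v⟩] = 14/2 = 7.

Answer: 7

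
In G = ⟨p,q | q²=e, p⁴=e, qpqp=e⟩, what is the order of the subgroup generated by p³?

|⟨p³⟩| equals the order of p³. Compute successive powers until reaching e:
  (p³)¹ = p³, (p³)² = p², (p³)³ = p, (p³)⁴ = e.
The smallest positive k with (p³)ᵏ = e is 4, so |⟨p³⟩| = 4.

Answer: 4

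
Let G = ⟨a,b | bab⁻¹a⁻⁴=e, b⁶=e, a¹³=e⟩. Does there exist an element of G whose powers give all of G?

Every cyclic group is abelian. But a·b = ab while b·a = a⁴b, so a·b ≠ b·a and G is not abelian. Hence G is not cyclic.

Answer: No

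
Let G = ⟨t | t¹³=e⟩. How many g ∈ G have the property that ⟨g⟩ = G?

G is cyclic of order 13. An element generates G iff its order is 13, and a cyclic group of order 13 has exactly φ(13) = 12 such elements.

Answer: 12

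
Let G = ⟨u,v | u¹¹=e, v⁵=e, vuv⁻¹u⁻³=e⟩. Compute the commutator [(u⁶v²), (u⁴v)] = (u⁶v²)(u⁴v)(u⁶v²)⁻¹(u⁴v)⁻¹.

[(u⁶v²), (u⁴v)] = (u⁶v²)·(u⁴v)·(u⁶v²)⁻¹·(u⁴v)⁻¹.
  (u⁶v²) · (u⁴v) = u⁹v³
  (u⁹v³) · (u³v³) = u²v
  (u²v) · (u⁶v⁴) = u⁹

Answer: u⁹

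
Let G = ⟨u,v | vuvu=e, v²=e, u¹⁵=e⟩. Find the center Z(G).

An element z ∈ Z(G) iff z commutes with every generator.
For example e is central: e·u = u = u·e; e·v = v = v·e.
Whereas u ∉ Z(G) since u·v = uv ≠ u¹⁴v = v·u.
Checking each of the 30 elements this way gives Z(G) = {e}, of order 1.

Answer: {e}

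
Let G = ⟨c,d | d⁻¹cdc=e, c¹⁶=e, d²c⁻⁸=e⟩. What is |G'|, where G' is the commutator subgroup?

G' = [G, G] is generated by all commutators. The generator-pair commutators are: [c, d] = c².
The subgroup they normally generate is {e, c², c⁴, c⁶, c⁸, c¹⁰, c¹², c¹⁴}, of order 8.
Check: |G/G'| = 32/8 = 4 is the order of the abelianisation.

Answer: 8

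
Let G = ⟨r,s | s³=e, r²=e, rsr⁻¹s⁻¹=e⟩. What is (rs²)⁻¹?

The order of (rs²) is 6 (smallest k with (rs²)ᵏ = e), so (rs²)⁻¹ = (rs²)⁵ = rs.
Check: (rs²) · (rs) → (rs²) · r = s²;   (s²) · s = e, giving e as required.

Answer: rs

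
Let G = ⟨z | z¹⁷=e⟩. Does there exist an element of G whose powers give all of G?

|G| = 17. The element z has order 17 (its powers give 17 distinct elements), so ⟨z⟩ = G and G is cyclic.

Answer: Yes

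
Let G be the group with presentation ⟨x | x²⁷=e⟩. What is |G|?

G is generated by a single element, so G is cyclic. The relator gives x²⁷ = e and no smaller power is forced to be e, so the 27 powers {e, x, x², x³, x⁴, x⁵, x⁶, x⁷, x⁸, x⁹, x²², x²³, x²¹, x²⁰, x²⁴, x²⁵, x²⁶, x¹², x¹³, x¹¹, x¹⁰, x¹⁴, x¹⁵, x¹⁶, x¹⁷, x¹⁸, x¹⁹} are distinct. Hence |G| = 27.

Answer: 27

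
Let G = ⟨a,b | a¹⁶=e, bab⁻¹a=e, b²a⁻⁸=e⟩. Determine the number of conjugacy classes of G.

The conjugacy classes (representative and size) are:
  [e] (size 1), [a] (size 2), [a¹⁴] (size 2), [a¹³] (size 2), [a¹²] (size 2), [a⁵] (size 2), [a¹⁰] (size 2), [a⁷] (size 2), [a⁸] (size 1), [b⁻¹] (size 8), [a⁷b⁻¹] (size 8).
Class equation: 1 + 2 + 2 + 2 + 2 + 2 + 2 + 2 + 1 + 8 + 8 = 32 = |G|. So G has 11 conjugacy classes.

Answer: 11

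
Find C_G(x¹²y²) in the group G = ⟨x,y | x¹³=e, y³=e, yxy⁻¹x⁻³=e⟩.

⟨x¹²y²⟩ ⊆ C_G(x¹²y²) since powers of x¹²y² commute with x¹²y²; so |C_G(x¹²y²)| ≥ |⟨x¹²y²⟩| = 3.
By orbit–stabilizer, |C_G(x¹²y²)| = |G| / |conj. class of x¹²y²| = 39 / 13 = 3.
The 3 elements commuting with x¹²y² are {e, x³y, x¹²y²}.

Answer: {e, x³y, x¹²y²}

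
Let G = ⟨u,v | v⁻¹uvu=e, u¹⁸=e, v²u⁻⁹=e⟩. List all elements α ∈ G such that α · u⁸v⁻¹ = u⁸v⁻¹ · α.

⟨u⁸v⁻¹⟩ ⊆ C_G(u⁸v⁻¹) since powers of u⁸v⁻¹ commute with u⁸v⁻¹; so |C_G(u⁸v⁻¹)| ≥ |⟨u⁸v⁻¹⟩| = 4.
By orbit–stabilizer, |C_G(u⁸v⁻¹)| = |G| / |conj. class of u⁸v⁻¹| = 36 / 9 = 4.
The 4 elements commuting with u⁸v⁻¹ are {e, u⁹, u⁸v, u⁸v⁻¹}.

Answer: {e, u⁹, u⁸v, u⁸v⁻¹}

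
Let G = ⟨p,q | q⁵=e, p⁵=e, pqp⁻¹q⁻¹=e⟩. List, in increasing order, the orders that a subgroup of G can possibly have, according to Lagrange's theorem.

|G| = 25 = 5². By Lagrange's theorem the order of any subgroup divides 25; the divisors of 25 are 1, 5, 25.

Answer: 1, 5, 25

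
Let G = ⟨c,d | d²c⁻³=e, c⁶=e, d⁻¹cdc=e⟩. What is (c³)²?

Compute successive powers of (c³), reducing at each step:
  (c³)²: (c³) · c³ = e

Answer: e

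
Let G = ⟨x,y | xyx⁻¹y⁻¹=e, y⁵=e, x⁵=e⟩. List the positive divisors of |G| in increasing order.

|G| = 25 = 5². By Lagrange's theorem the order of any subgroup divides 25; the divisors of 25 are 1, 5, 25.

Answer: 1, 5, 25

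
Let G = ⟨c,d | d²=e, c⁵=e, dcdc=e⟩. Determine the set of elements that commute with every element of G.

An element z ∈ Z(G) iff z commutes with every generator.
For example e is central: e·c = c = c·e; e·d = d = d·e.
Whereas c ∉ Z(G) since c·d = cd ≠ c⁴d = d·c.
Checking each of the 10 elements this way gives Z(G) = {e}, of order 1.

Answer: {e}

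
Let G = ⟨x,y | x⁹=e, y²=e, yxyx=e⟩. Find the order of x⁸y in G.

Compute successive powers until reaching e:
  (x⁸y)¹ = x⁸y, (x⁸y)² = e.
The smallest positive k with (x⁸y)ᵏ = e is 2.

Answer: 2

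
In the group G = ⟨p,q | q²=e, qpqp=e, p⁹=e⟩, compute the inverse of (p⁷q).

The order of (p⁷q) is 2 (smallest k with (p⁷q)ᵏ = e), so (p⁷q)⁻¹ = (p⁷q)¹ = p⁷q.
Check: (p⁷q) · (p⁷q) → (p⁷q) · p⁷ = q;   q · q = e, giving e as required.

Answer: p⁷q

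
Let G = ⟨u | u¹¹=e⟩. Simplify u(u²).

Compute u · (u²) by multiplying left to right and reducing via the relations at each step:
  u · u² = u³

Answer: u³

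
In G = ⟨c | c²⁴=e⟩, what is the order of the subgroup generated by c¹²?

|⟨c¹²⟩| equals the order of c¹². Compute successive powers until reaching e:
  (c¹²)¹ = c¹², (c¹²)² = e.
The smallest positive k with (c¹²)ᵏ = e is 2, so |⟨c¹²⟩| = 2.

Answer: 2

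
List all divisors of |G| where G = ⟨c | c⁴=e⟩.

|G| = 4 = 2². By Lagrange's theorem the order of any subgroup divides 4; the divisors of 4 are 1, 2, 4.

Answer: 1, 2, 4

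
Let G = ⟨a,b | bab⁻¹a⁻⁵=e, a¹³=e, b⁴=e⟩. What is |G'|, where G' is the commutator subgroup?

G' = [G, G] is generated by all commutators. The generator-pair commutators are: [a, b] = a⁹.
The subgroup they normally generate is {e, a, a², a³, a⁴, a⁵, a⁶, a⁷, a⁸, a⁹, a¹⁰, a¹¹, a¹²}, of order 13.
Check: |G/G'| = 52/13 = 4 is the order of the abelianisation.

Answer: 13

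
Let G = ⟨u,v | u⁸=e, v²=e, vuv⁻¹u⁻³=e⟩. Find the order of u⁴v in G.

Compute successive powers until reaching e:
  (u⁴v)¹ = u⁴v, (u⁴v)² = e.
The smallest positive k with (u⁴v)ᵏ = e is 2.

Answer: 2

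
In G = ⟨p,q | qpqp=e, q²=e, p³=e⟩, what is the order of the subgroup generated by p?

|⟨p⟩| equals the order of p. Compute successive powers until reaching e:
  p¹ = p, p² = p², p³ = e.
The smallest positive k with pᵏ = e is 3, so |⟨p⟩| = 3.

Answer: 3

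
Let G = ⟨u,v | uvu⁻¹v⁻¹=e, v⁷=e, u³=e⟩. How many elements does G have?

Enumerate words in the generators, reducing via the relations: the distinct elements are
  {e, u, v, uv, u², v², v³, v⁴, v⁵, v⁶, uv², uv³, uv⁴, uv⁵, uv⁶, u²v, u²v², u²v³, u²v⁴, u²v⁵, u²v⁶}.
No further products give new elements, so |G| = 21.

Answer: 21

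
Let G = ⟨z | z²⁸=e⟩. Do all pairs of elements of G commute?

G has a single generator, so G is cyclic and hence abelian.

Answer: Yes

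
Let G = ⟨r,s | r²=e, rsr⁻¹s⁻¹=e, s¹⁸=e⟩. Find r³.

Compute successive powers of r, reducing at each step:
  r²: r · r = e
  r³: e · r = r

Answer: r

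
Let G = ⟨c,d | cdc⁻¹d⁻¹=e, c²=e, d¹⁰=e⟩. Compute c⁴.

Compute successive powers of c, reducing at each step:
  c²: c · c = e
  c³: e · c = c
  c⁴: c · c = e

Answer: e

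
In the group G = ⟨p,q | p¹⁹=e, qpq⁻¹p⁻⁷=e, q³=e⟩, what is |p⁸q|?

Compute successive powers until reaching e:
  (p⁸q)¹ = p⁸q, (p⁸q)² = p⁷q², (p⁸q)³ = e.
The smallest positive k with (p⁸q)ᵏ = e is 3.

Answer: 3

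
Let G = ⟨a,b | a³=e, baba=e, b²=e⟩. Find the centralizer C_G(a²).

⟨a²⟩ ⊆ C_G(a²) since powers of a² commute with a²; so |C_G(a²)| ≥ |⟨a²⟩| = 3.
By orbit–stabilizer, |C_G(a²)| = |G| / |conj. class of a²| = 6 / 2 = 3.
The 3 elements commuting with a² are {e, a, a²}.

Answer: {e, a, a²}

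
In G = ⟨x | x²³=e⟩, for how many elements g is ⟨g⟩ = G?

G is cyclic of order 23. An element generates G iff its order is 23, and a cyclic group of order 23 has exactly φ(23) = 22 such elements.

Answer: 22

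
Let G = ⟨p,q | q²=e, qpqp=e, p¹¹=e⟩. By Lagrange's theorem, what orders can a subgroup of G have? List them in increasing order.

|G| = 22 = 2 · 11. By Lagrange's theorem the order of any subgroup divides 22; the divisors of 22 are 1, 2, 11, 22.

Answer: 1, 2, 11, 22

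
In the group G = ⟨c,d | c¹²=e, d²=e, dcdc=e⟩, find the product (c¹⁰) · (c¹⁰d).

Compute (c¹⁰) · (c¹⁰d) by multiplying left to right and reducing via the relations at each step:
  (c¹⁰) · c¹⁰ = c⁸
  (c⁸) · d = c⁸d

Answer: c⁸d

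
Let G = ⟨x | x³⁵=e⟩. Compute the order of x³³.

Compute successive powers until reaching e:
  (x³³)¹ = x³³, (x³³)² = x³¹, (x³³)³ = x²⁹, (x³³)⁴ = x²⁷, (x³³)⁵ = x²⁵, (x³³)⁶ = x²³, (x³³)⁷ = x²¹, (x³³)⁸ = x¹⁹, (x³³)⁹ = x¹⁷, (x³³)¹⁰ = x¹⁵, (x³³)¹¹ = x¹³, (x³³)¹² = x¹¹, (x³³)¹³ = x⁹, (x³³)¹⁴ = x⁷, (x³³)¹⁵ = x⁵, (x³³)¹⁶ = x³, (x³³)¹⁷ = x, (x³³)¹⁸ = x³⁴, (x³³)¹⁹ = x³², (x³³)²⁰ = x³⁰, (x³³)²¹ = x²⁸, (x³³)²² = x²⁶, (x³³)²³ = x²⁴, (x³³)²⁴ = x²², (x³³)²⁵ = x²⁰, (x³³)²⁶ = x¹⁸, (x³³)²⁷ = x¹⁶, (x³³)²⁸ = x¹⁴, (x³³)²⁹ = x¹², (x³³)³⁰ = x¹⁰, (x³³)³¹ = x⁸, (x³³)³² = x⁶, (x³³)³³ = x⁴, (x³³)³⁴ = x², (x³³)³⁵ = e.
The smallest positive k with (x³³)ᵏ = e is 35.

Answer: 35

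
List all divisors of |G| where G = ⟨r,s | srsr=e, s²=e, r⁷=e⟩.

|G| = 14 = 2 · 7. By Lagrange's theorem the order of any subgroup divides 14; the divisors of 14 are 1, 2, 7, 14.

Answer: 1, 2, 7, 14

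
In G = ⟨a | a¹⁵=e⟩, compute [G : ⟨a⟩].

First find ord(a) by computing successive powers:
  a¹ = a, a² = a², a³ = a³, a⁴ = a⁴, a⁵ = a⁵, a⁶ = a⁶, a⁷ = a⁷, a⁸ = a⁸, a⁹ = a⁹, a¹⁰ = a¹⁰, a¹¹ = a¹¹, a¹² = a¹², a¹³ = a¹³, a¹⁴ = a¹⁴, a¹⁵ = e.
So |⟨a⟩| = ord(a) = 15. With |G| = 15, by Lagrange [G : ⟨a⟩] = 15/15 = 1.

Answer: 1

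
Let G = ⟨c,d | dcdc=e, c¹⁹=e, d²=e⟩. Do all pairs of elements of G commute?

c·d = cd but d·c = c¹⁸d, so c·d ≠ d·c and G is not abelian.

Answer: No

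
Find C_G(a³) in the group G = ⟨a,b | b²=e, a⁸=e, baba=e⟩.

⟨a³⟩ ⊆ C_G(a³) since powers of a³ commute with a³; so |C_G(a³)| ≥ |⟨a³⟩| = 8.
By orbit–stabilizer, |C_G(a³)| = |G| / |conj. class of a³| = 16 / 2 = 8.
The 8 elements commuting with a³ are {e, a, a², a³, a⁴, a⁵, a⁶, a⁷}.

Answer: {e, a, a², a³, a⁴, a⁵, a⁶, a⁷}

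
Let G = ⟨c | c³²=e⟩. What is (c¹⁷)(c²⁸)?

Compute (c¹⁷) · (c²⁸) by multiplying left to right and reducing via the relations at each step:
  (c¹⁷) · c²⁸ = c¹³

Answer: c¹³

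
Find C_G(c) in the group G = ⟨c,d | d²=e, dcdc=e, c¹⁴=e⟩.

⟨c⟩ ⊆ C_G(c) since powers of c commute with c; so |C_G(c)| ≥ |⟨c⟩| = 14.
By orbit–stabilizer, |C_G(c)| = |G| / |conj. class of c| = 28 / 2 = 14.
The 14 elements commuting with c are {e, c, c², c³, c⁴, c⁵, c⁶, c⁷, c⁸, c⁹, c¹⁰, c¹¹, c¹², c¹³}.

Answer: {e, c, c², c³, c⁴, c⁵, c⁶, c⁷, c⁸, c⁹, c¹⁰, c¹¹, c¹², c¹³}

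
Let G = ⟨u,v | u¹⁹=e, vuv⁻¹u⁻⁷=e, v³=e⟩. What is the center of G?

An element z ∈ Z(G) iff z commutes with every generator.
For example e is central: e·u = u = u·e; e·v = v = v·e.
Whereas u ∉ Z(G) since u·v = uv ≠ u⁷v = v·u.
Checking each of the 57 elements this way gives Z(G) = {e}, of order 1.

Answer: {e}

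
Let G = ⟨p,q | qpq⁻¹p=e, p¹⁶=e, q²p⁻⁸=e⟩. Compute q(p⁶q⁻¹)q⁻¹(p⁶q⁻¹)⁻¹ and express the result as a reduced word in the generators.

[q, (p⁶q⁻¹)] = q·(p⁶q⁻¹)·q⁻¹·(p⁶q⁻¹)⁻¹.
  q · (p⁶q⁻¹) = p¹⁰
  (p¹⁰) · (q⁻¹) = p²q
  (p²q) · (p⁶q) = p⁴

Answer: p⁴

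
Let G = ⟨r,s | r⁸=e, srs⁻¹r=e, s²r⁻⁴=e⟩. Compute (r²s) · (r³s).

Compute (r²s) · (r³s) by multiplying left to right and reducing via the relations at each step:
  (r²s) · r³ = r³s⁻¹
  (r³s⁻¹) · s = r³

Answer: r³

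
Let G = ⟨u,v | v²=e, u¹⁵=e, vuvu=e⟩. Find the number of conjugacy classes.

The conjugacy classes (representative and size) are:
  [e] (size 1), [u¹⁴] (size 2), [u²] (size 2), [u³] (size 2), [u⁴] (size 2), [u¹⁰] (size 2), [u⁹] (size 2), [u⁷] (size 2), [u¹³v] (size 15).
Class equation: 1 + 2 + 2 + 2 + 2 + 2 + 2 + 2 + 15 = 30 = |G|. So G has 9 conjugacy classes.

Answer: 9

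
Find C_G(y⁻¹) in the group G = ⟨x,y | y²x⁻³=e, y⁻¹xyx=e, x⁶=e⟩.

⟨y⁻¹⟩ ⊆ C_G(y⁻¹) since powers of y⁻¹ commute with y⁻¹; so |C_G(y⁻¹)| ≥ |⟨y⁻¹⟩| = 4.
By orbit–stabilizer, |C_G(y⁻¹)| = |G| / |conj. class of y⁻¹| = 12 / 3 = 4.
The 4 elements commuting with y⁻¹ are {e, x³, y, y⁻¹}.

Answer: {e, x³, y, y⁻¹}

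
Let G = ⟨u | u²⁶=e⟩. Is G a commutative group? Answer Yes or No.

G has a single generator, so G is cyclic and hence abelian.

Answer: Yes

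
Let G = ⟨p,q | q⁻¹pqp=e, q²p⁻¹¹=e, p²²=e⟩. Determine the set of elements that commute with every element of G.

An element z ∈ Z(G) iff z commutes with every generator.
For example p¹¹ is central: (p¹¹)·p = p¹² = p·(p¹¹); (p¹¹)·q = q⁻¹ = q·(p¹¹).
Whereas p ∉ Z(G) since p·q = pq ≠ p¹⁰q⁻¹ = q·p.
Checking each of the 44 elements this way gives Z(G) = {e, p¹¹}, of order 2.

Answer: {e, p¹¹}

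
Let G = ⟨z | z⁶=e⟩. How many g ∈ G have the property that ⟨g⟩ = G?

G is cyclic of order 6. An element generates G iff its order is 6, and a cyclic group of order 6 has exactly φ(6) = 2 such elements.

Answer: 2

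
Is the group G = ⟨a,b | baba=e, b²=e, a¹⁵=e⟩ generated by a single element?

Every cyclic group is abelian. But a·b = ab while b·a = a¹⁴b, so a·b ≠ b·a and G is not abelian. Hence G is not cyclic.

Answer: No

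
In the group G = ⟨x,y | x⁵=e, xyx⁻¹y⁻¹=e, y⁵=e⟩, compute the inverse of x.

The order of x is 5 (smallest k with xᵏ = e), so x⁻¹ = x⁴ = x⁴.
Check: x · (x⁴) → x · x⁴ = e, giving e as required.

Answer: x⁴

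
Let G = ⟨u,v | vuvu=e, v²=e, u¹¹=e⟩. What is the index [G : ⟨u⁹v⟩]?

First find ord(u⁹v) by computing successive powers:
  (u⁹v)¹ = u⁹v, (u⁹v)² = e.
So |⟨u⁹v⟩| = ord(u⁹v) = 2. With |G| = 22, by Lagrange [G : ⟨u⁹v⟩] = 22/2 = 11.

Answer: 11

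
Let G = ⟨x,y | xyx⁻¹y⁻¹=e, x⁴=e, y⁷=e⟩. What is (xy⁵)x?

Compute (xy⁵) · x by multiplying left to right and reducing via the relations at each step:
  (xy⁵) · x = x²y⁵

Answer: x²y⁵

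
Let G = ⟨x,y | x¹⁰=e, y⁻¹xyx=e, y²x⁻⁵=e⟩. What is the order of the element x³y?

Compute successive powers until reaching e:
  (x³y)¹ = x³y, (x³y)² = x⁵, (x³y)³ = x³y⁻¹, (x³y)⁴ = e.
The smallest positive k with (x³y)ᵏ = e is 4.

Answer: 4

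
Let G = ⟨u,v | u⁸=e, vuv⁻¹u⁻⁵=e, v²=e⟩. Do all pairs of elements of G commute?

u·v = uv but v·u = u⁵v, so u·v ≠ v·u and G is not abelian.

Answer: No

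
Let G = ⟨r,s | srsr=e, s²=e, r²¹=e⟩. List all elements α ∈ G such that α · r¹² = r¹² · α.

⟨r¹²⟩ ⊆ C_G(r¹²) since powers of r¹² commute with r¹²; so |C_G(r¹²)| ≥ |⟨r¹²⟩| = 7.
By orbit–stabilizer, |C_G(r¹²)| = |G| / |conj. class of r¹²| = 42 / 2 = 21.
The 21 elements commuting with r¹² are {e, r, r², r³, r⁴, r⁵, r⁶, r⁷, r⁸, r⁹, r¹⁰, r¹¹, r¹², r¹³, r¹⁴, r¹⁵, r¹⁶, r¹⁷, r¹⁸, r¹⁹, r²⁰}.

Answer: {e, r, r², r³, r⁴, r⁵, r⁶, r⁷, r⁸, r⁹, r¹⁰, r¹¹, r¹², r¹³, r¹⁴, r¹⁵, r¹⁶, r¹⁷, r¹⁸, r¹⁹, r²⁰}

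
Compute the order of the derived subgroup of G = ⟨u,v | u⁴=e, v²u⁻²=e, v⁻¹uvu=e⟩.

G' = [G, G] is generated by all commutators. The generator-pair commutators are: [u, v] = u².
The subgroup they normally generate is {e, u²}, of order 2.
Check: |G/G'| = 8/2 = 4 is the order of the abelianisation.

Answer: 2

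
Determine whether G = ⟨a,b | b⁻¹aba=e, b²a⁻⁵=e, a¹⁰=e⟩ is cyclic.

Every cyclic group is abelian. But a·b = ab while b·a = a⁴b⁻¹, so a·b ≠ b·a and G is not abelian. Hence G is not cyclic.

Answer: No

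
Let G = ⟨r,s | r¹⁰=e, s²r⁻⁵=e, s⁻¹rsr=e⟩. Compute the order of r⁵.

Compute successive powers until reaching e:
  (r⁵)¹ = r⁵, (r⁵)² = e.
The smallest positive k with (r⁵)ᵏ = e is 2.

Answer: 2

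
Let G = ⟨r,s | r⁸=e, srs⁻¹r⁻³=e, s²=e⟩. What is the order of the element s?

Compute successive powers until reaching e:
  s¹ = s, s² = e.
The smallest positive k with sᵏ = e is 2.

Answer: 2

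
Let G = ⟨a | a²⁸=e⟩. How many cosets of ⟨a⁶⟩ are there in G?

First find ord(a⁶) by computing successive powers:
  (a⁶)¹ = a⁶, (a⁶)² = a¹², (a⁶)³ = a¹⁸, (a⁶)⁴ = a²⁴, (a⁶)⁵ = a², (a⁶)⁶ = a⁸, (a⁶)⁷ = a¹⁴, (a⁶)⁸ = a²⁰, (a⁶)⁹ = a²⁶, (a⁶)¹⁰ = a⁴, (a⁶)¹¹ = a¹⁰, (a⁶)¹² = a¹⁶, (a⁶)¹³ = a²², (a⁶)¹⁴ = e.
So |⟨a⁶⟩| = ord(a⁶) = 14. With |G| = 28, by Lagrange [G : ⟨a⁶⟩] = 28/14 = 2.

Answer: 2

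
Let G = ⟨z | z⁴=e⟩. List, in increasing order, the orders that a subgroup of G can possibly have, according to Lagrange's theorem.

|G| = 4 = 2². By Lagrange's theorem the order of any subgroup divides 4; the divisors of 4 are 1, 2, 4.

Answer: 1, 2, 4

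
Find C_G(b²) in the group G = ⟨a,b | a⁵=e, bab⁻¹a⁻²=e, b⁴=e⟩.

⟨b²⟩ ⊆ C_G(b²) since powers of b² commute with b²; so |C_G(b²)| ≥ |⟨b²⟩| = 2.
By orbit–stabilizer, |C_G(b²)| = |G| / |conj. class of b²| = 20 / 5 = 4.
The 4 elements commuting with b² are {e, b, b², b³}.

Answer: {e, b, b², b³}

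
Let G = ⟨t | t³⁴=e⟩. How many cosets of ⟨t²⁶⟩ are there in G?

First find ord(t²⁶) by computing successive powers:
  (t²⁶)¹ = t²⁶, (t²⁶)² = t¹⁸, (t²⁶)³ = t¹⁰, (t²⁶)⁴ = t², (t²⁶)⁵ = t²⁸, (t²⁶)⁶ = t²⁰, (t²⁶)⁷ = t¹², (t²⁶)⁸ = t⁴, (t²⁶)⁹ = t³⁰, (t²⁶)¹⁰ = t²², (t²⁶)¹¹ = t¹⁴, (t²⁶)¹² = t⁶, (t²⁶)¹³ = t³², (t²⁶)¹⁴ = t²⁴, (t²⁶)¹⁵ = t¹⁶, (t²⁶)¹⁶ = t⁸, (t²⁶)¹⁷ = e.
So |⟨t²⁶⟩| = ord(t²⁶) = 17. With |G| = 34, by Lagrange [G : ⟨t²⁶⟩] = 34/17 = 2.

Answer: 2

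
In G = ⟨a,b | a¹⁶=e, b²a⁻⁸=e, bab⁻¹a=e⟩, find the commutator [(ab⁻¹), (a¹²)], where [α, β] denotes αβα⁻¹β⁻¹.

[(ab⁻¹), (a¹²)] = (ab⁻¹)·(a¹²)·(ab⁻¹)⁻¹·(a¹²)⁻¹.
  (ab⁻¹) · (a¹²) = a⁵b⁻¹
  (a⁵b⁻¹) · (ab) = a⁴
  (a⁴) · (a⁴) = a⁸

Answer: a⁸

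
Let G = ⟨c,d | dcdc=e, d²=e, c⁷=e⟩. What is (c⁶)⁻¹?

The order of (c⁶) is 7 (smallest k with (c⁶)ᵏ = e), so (c⁶)⁻¹ = (c⁶)⁶ = c.
Check: (c⁶) · c → (c⁶) · c = e, giving e as required.

Answer: c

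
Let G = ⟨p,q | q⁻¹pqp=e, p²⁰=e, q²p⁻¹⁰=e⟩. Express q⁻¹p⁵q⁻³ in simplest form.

Multiply left to right, reducing at each step:
  (q⁻¹) · p⁵ = p⁵q
  (p⁵q) · q⁻³ = p¹⁵

Answer: p¹⁵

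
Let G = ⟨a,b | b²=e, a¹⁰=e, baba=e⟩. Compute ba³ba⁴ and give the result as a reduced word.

Multiply left to right, reducing at each step:
  b · a³ = a⁷b
  (a⁷b) · b = a⁷
  (a⁷) · a⁴ = a

Answer: a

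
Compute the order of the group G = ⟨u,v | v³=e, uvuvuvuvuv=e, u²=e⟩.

Enumerate words in the generators, reducing via the relations: the distinct elements are
  {e, u, v, uv, vu, v², uvu, uv², vuv, v²u, uvuv, uv²u, vuvu, vuv², v²uv, uvuvu, uvuv², uv²uv, vuv²u, v²uvu, v²uv², uvuv²u, uv²uvu, uv²uv², vuvuv², vuv²uv, v²uvuv, v²uv²u, uvuv²uv, uv²uvuv, uv²uv²u, vuvuv²u, vuv²uvu, vuv²uv², v²uvuv², v²uv²uv, uvuv²uvu, uvuv²uv², uv²uvuv², vuvuv²uv, vuv²uvuv, v²uvuv²u, v²uv²uvu, uvuv²uvuv, uv²uvuv²u, vuvuv²uv², vuv²uvuv², v²uvuv²uv, v²uv²uvuv, uvuv²uvuv², uv²uvuv²uv, vuv²uvuv²u, v²uvuv²uvu, v²uvuv²uv², v²uv²uvuv², uvuv²uvuv²u, uv²uvuv²uvu, uv²uvuv²uv², vuv²uvuv²uv, uvuv²uvuv²uv}.
No further products give new elements, so |G| = 60.

Answer: 60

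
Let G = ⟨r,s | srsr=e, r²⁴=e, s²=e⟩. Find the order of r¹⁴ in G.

Compute successive powers until reaching e:
  (r¹⁴)¹ = r¹⁴, (r¹⁴)² = r⁴, (r¹⁴)³ = r¹⁸, (r¹⁴)⁴ = r⁸, (r¹⁴)⁵ = r²², (r¹⁴)⁶ = r¹², (r¹⁴)⁷ = r², (r¹⁴)⁸ = r¹⁶, (r¹⁴)⁹ = r⁶, (r¹⁴)¹⁰ = r²⁰, (r¹⁴)¹¹ = r¹⁰, (r¹⁴)¹² = e.
The smallest positive k with (r¹⁴)ᵏ = e is 12.

Answer: 12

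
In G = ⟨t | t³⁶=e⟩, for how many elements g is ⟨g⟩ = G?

G is cyclic of order 36. An element generates G iff its order is 36, and a cyclic group of order 36 has exactly φ(36) = 12 such elements.

Answer: 12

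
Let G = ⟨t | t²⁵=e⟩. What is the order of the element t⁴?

Compute successive powers until reaching e:
  (t⁴)¹ = t⁴, (t⁴)² = t⁸, (t⁴)³ = t¹², (t⁴)⁴ = t¹⁶, (t⁴)⁵ = t²⁰, (t⁴)⁶ = t²⁴, (t⁴)⁷ = t³, (t⁴)⁸ = t⁷, (t⁴)⁹ = t¹¹, (t⁴)¹⁰ = t¹⁵, (t⁴)¹¹ = t¹⁹, (t⁴)¹² = t²³, (t⁴)¹³ = t², (t⁴)¹⁴ = t⁶, (t⁴)¹⁵ = t¹⁰, (t⁴)¹⁶ = t¹⁴, (t⁴)¹⁷ = t¹⁸, (t⁴)¹⁸ = t²², (t⁴)¹⁹ = t, (t⁴)²⁰ = t⁵, (t⁴)²¹ = t⁹, (t⁴)²² = t¹³, (t⁴)²³ = t¹⁷, (t⁴)²⁴ = t²¹, (t⁴)²⁵ = e.
The smallest positive k with (t⁴)ᵏ = e is 25.

Answer: 25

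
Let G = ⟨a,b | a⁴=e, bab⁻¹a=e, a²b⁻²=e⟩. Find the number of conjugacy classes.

The conjugacy classes (representative and size) are:
  [e] (size 1), [a³] (size 2), [a²] (size 1), [b⁻¹] (size 2), [ab] (size 2).
Class equation: 1 + 2 + 1 + 2 + 2 = 8 = |G|. So G has 5 conjugacy classes.

Answer: 5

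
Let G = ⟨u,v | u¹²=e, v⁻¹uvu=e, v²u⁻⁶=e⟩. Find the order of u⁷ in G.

Compute successive powers until reaching e:
  (u⁷)¹ = u⁷, (u⁷)² = u², (u⁷)³ = u⁹, (u⁷)⁴ = u⁴, (u⁷)⁵ = u¹¹, (u⁷)⁶ = u⁶, (u⁷)⁷ = u, (u⁷)⁸ = u⁸, (u⁷)⁹ = u³, (u⁷)¹⁰ = u¹⁰, (u⁷)¹¹ = u⁵, (u⁷)¹² = e.
The smallest positive k with (u⁷)ᵏ = e is 12.

Answer: 12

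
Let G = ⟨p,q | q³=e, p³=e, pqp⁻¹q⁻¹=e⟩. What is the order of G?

Enumerate words in the generators, reducing via the relations: the distinct elements are
  {e, p, q, pq, p², q², pq², p²q, p²q²}.
No further products give new elements, so |G| = 9.

Answer: 9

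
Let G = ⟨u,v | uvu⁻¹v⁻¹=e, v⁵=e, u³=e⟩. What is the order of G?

Enumerate words in the generators, reducing via the relations: the distinct elements are
  {e, u, v, uv, u², v², v³, v⁴, uv², uv³, uv⁴, u²v, u²v², u²v³, u²v⁴}.
No further products give new elements, so |G| = 15.

Answer: 15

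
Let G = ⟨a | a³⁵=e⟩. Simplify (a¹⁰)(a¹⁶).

Compute (a¹⁰) · (a¹⁶) by multiplying left to right and reducing via the relations at each step:
  (a¹⁰) · a¹⁶ = a²⁶

Answer: a²⁶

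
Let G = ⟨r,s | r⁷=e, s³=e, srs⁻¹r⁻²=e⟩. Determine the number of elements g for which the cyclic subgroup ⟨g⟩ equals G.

⟨g⟩ = G would require ord(g) = |G| = 21, but the maximum element order in G is 7 < 21. So G is not cyclic and no single element generates it: the count is 0.

Answer: 0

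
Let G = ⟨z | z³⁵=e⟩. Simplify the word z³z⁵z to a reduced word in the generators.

Multiply left to right, reducing at each step:
  (z³) · z⁵ = z⁸
  (z⁸) · z = z⁹

Answer: z⁹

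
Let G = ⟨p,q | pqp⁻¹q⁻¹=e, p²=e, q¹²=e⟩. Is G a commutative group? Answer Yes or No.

Each pair of generators commutes: p·q = pq = q·p. Since the generators pairwise commute, every element of G commutes with every other, so G is abelian.

Answer: Yes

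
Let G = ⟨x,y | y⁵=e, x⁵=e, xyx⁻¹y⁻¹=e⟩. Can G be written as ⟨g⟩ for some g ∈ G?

|G| = 25, but the maximum element order in G is 5 < 25. No single element generates all of G, so G is not cyclic.

Answer: No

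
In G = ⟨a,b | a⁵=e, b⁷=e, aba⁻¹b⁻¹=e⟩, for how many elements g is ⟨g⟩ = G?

G is cyclic of order 35. An element generates G iff its order is 35, and a cyclic group of order 35 has exactly φ(35) = 24 such elements.

Answer: 24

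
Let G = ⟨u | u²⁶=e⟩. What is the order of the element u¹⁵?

Compute successive powers until reaching e:
  (u¹⁵)¹ = u¹⁵, (u¹⁵)² = u⁴, (u¹⁵)³ = u¹⁹, (u¹⁵)⁴ = u⁸, (u¹⁵)⁵ = u²³, (u¹⁵)⁶ = u¹², (u¹⁵)⁷ = u, (u¹⁵)⁸ = u¹⁶, (u¹⁵)⁹ = u⁵, (u¹⁵)¹⁰ = u²⁰, (u¹⁵)¹¹ = u⁹, (u¹⁵)¹² = u²⁴, (u¹⁵)¹³ = u¹³, (u¹⁵)¹⁴ = u², (u¹⁵)¹⁵ = u¹⁷, (u¹⁵)¹⁶ = u⁶, (u¹⁵)¹⁷ = u²¹, (u¹⁵)¹⁸ = u¹⁰, (u¹⁵)¹⁹ = u²⁵, (u¹⁵)²⁰ = u¹⁴, (u¹⁵)²¹ = u³, (u¹⁵)²² = u¹⁸, (u¹⁵)²³ = u⁷, (u¹⁵)²⁴ = u²², (u¹⁵)²⁵ = u¹¹, (u¹⁵)²⁶ = e.
The smallest positive k with (u¹⁵)ᵏ = e is 26.

Answer: 26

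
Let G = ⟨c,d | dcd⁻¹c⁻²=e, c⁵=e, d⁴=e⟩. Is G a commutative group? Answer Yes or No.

c·d = cd but d·c = c²d, so c·d ≠ d·c and G is not abelian.

Answer: No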